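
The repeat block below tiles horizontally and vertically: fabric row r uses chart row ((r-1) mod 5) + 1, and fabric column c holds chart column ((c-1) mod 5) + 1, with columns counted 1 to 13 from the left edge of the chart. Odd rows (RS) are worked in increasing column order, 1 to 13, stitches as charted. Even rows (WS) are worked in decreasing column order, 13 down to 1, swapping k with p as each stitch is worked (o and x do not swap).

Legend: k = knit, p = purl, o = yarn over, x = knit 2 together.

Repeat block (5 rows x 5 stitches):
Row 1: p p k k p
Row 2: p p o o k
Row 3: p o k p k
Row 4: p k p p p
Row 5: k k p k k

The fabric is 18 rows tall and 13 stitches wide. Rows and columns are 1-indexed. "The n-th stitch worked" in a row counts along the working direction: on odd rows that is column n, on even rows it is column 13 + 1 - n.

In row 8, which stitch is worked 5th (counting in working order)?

Stitch:
k

Derivation:
Row 8: (8-1) mod 5 = 2, so use chart row 3. Even row -> WS.
Chart row 3 tiled across columns 1-13: p o k p k p o k p k p o k
WS row: flip the tiled sequence (start at column 13) and apply k<->p; o and x stay.
Row 8 as worked: p o k p k p o k p k p o k
The 5th stitch worked is k.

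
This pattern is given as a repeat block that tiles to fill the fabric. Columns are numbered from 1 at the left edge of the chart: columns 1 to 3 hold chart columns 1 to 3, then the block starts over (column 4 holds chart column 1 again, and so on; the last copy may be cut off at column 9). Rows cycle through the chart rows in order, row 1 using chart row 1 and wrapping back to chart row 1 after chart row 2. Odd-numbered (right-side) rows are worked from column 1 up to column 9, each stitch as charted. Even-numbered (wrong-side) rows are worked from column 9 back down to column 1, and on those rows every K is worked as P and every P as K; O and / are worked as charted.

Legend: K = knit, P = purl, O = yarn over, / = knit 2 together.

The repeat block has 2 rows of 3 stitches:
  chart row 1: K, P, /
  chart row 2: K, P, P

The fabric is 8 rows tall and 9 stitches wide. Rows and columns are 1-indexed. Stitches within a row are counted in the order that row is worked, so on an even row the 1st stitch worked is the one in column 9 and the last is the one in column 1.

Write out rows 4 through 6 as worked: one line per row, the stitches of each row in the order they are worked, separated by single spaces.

Row 4: chart row 2, WS - tiled (columns 1-9): K P P K P P K P P; work from column 9 back to 1 with K<->P swapped.
Row 5: chart row 1, RS - tile across columns 1-9 and work as-is.
Row 6: chart row 2, WS - tiled (columns 1-9): K P P K P P K P P; work from column 9 back to 1 with K<->P swapped.

Result:
K K P K K P K K P
K P / K P / K P /
K K P K K P K K P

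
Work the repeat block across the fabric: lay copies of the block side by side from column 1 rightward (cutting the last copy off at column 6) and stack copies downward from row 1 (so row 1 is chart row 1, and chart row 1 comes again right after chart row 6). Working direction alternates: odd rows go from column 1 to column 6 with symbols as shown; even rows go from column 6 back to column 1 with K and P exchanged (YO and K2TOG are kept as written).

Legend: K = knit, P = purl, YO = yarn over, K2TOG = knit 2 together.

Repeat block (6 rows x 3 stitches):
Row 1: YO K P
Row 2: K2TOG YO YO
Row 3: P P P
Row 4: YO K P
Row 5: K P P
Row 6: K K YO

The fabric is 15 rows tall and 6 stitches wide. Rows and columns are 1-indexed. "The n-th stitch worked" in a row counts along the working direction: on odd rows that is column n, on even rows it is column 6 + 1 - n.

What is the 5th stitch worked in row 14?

Stitch:
YO

Derivation:
Row 14 uses chart row ((14-1) mod 6)+1 = 2. Row 14 is even, so WS.
Chart row 2 tiled across columns 1-6: K2TOG YO YO K2TOG YO YO
WS: work from column 6 back to column 1 (reverse the tiled row), swapping K<->P (YO and K2TOG unchanged).
Row 14 as worked: YO YO K2TOG YO YO K2TOG
The 5th stitch worked is YO.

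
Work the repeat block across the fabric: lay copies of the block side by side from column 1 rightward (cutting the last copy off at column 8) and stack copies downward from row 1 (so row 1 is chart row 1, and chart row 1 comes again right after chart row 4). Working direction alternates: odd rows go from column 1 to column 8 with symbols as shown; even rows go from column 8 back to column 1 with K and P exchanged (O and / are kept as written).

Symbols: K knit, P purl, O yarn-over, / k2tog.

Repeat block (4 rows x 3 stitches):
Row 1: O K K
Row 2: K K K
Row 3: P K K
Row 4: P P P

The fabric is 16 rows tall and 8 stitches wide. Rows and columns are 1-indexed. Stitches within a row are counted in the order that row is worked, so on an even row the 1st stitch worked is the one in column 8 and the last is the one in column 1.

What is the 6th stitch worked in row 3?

Result:
K

Derivation:
Row 3: (3-1) mod 4 = 2, so use chart row 3. Odd row -> RS.
Chart row 3 tiled across columns 1-8: P K K P K K P K
RS row: no reversal, no swap; stitch n worked = column n.
The 6th stitch worked is K.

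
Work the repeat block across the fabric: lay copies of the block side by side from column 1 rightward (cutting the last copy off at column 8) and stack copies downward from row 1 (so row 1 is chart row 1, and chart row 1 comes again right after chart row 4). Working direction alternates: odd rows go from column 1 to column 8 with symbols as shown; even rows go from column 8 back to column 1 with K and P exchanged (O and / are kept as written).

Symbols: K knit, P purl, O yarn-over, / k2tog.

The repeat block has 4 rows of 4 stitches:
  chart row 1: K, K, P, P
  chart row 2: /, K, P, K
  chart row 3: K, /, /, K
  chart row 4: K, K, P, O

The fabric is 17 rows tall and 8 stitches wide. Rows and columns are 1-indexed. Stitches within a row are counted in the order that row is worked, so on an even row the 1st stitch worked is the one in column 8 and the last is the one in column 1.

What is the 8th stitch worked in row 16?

For row 16: chart row = ((16-1) mod 4) + 1 = 4; this is a WS (even) row.
Chart row 4 tiled across columns 1-8: K K P O K K P O
WS: work from column 8 back to column 1 (reverse the tiled row), swapping K<->P (O and / unchanged).
Row 16 as worked: O K P P O K P P
The 8th stitch worked is P.

Stitch:
P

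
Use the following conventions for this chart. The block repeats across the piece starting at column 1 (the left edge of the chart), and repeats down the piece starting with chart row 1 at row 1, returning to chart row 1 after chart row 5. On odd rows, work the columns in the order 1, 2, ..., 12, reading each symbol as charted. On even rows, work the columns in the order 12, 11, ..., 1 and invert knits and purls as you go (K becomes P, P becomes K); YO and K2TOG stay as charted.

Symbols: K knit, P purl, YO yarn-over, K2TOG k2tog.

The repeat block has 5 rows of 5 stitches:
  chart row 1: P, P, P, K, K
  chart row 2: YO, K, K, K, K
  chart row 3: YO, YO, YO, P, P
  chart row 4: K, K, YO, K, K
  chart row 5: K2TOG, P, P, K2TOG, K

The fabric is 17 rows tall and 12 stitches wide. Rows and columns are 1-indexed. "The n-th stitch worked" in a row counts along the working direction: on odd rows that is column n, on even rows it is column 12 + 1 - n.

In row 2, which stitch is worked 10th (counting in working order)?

Stitch:
P

Derivation:
For row 2: chart row = ((2-1) mod 5) + 1 = 2; this is a WS (even) row.
Chart row 2 tiled across columns 1-12: YO K K K K YO K K K K YO K
WS: work from column 12 back to column 1 (reverse the tiled row), swapping K<->P (YO and K2TOG unchanged).
Row 2 as worked: P YO P P P P YO P P P P YO
The 10th stitch worked is P.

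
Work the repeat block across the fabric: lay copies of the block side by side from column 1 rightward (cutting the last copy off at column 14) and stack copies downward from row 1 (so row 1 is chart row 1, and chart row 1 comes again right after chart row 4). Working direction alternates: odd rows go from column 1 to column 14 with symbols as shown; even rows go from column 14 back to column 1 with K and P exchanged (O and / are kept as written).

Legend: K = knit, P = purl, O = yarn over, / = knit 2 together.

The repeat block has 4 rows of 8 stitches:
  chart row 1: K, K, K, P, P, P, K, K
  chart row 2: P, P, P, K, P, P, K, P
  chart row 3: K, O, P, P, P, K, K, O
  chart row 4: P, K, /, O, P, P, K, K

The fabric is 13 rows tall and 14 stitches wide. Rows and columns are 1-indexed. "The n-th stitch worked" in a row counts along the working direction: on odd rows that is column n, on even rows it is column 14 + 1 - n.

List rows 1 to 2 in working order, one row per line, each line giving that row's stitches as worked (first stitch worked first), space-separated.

Row 1: chart row 1, RS - tile across columns 1-14 and work as-is.
Row 2: chart row 2, WS - tiled (columns 1-14): P P P K P P K P P P P K P P; work from column 14 back to 1 with K<->P swapped.

Result:
K K K P P P K K K K K P P P
K K P K K K K P K K P K K K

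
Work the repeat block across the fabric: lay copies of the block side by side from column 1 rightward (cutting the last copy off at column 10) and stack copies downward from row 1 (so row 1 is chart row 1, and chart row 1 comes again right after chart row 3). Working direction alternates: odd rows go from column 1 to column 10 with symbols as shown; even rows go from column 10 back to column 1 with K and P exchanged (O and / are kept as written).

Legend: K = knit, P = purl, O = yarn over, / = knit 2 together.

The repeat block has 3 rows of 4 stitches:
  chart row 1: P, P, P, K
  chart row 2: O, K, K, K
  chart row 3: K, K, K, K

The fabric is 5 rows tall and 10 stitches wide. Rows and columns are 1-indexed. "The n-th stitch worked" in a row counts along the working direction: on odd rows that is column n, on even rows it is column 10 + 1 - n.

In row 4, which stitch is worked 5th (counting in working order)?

Stitch:
K

Derivation:
Row 4 uses chart row ((4-1) mod 3)+1 = 1. Row 4 is even, so WS.
Chart row 1 tiled across columns 1-10: P P P K P P P K P P
WS: work from column 10 back to column 1 (reverse the tiled row), swapping K<->P (O and / unchanged).
Row 4 as worked: K K P K K K P K K K
Stitch 5 in working order -> K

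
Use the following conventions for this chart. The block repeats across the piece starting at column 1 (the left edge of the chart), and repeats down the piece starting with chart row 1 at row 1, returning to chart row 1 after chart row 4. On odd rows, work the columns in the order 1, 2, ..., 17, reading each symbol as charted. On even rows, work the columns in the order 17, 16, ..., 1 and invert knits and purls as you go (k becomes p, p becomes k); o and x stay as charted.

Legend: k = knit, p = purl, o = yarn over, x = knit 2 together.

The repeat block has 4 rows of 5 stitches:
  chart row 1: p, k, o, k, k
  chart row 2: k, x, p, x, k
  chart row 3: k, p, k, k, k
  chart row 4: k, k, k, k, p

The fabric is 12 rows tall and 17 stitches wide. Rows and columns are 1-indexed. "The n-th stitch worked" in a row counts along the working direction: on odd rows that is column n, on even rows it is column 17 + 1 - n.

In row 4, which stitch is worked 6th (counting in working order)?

For row 4: chart row = ((4-1) mod 4) + 1 = 4; this is a WS (even) row.
Chart row 4 tiled across columns 1-17: k k k k p k k k k p k k k k p k k
WS row: flip the tiled sequence (start at column 17) and apply k<->p; o and x stay.
Row 4 as worked: p p k p p p p k p p p p k p p p p
The 6th stitch worked is p.

== STITCH ==
p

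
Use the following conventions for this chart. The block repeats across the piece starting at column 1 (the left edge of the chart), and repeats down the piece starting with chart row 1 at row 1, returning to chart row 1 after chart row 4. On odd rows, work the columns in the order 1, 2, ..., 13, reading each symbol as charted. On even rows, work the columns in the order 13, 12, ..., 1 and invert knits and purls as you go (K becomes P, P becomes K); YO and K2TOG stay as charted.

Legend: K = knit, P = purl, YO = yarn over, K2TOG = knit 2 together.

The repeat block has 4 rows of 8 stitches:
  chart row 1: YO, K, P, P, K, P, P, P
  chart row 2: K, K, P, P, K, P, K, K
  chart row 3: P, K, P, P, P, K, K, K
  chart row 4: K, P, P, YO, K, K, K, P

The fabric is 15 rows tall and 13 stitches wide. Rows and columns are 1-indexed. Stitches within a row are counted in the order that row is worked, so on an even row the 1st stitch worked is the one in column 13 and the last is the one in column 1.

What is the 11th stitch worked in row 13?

For row 13: chart row = ((13-1) mod 4) + 1 = 1; this is a RS (odd) row.
Chart row 1 tiled across columns 1-13: YO K P P K P P P YO K P P K
Right side: take the tiled row as-is (worked left to right from column 1).
Counting 11 along the worked row gives P.

Result:
P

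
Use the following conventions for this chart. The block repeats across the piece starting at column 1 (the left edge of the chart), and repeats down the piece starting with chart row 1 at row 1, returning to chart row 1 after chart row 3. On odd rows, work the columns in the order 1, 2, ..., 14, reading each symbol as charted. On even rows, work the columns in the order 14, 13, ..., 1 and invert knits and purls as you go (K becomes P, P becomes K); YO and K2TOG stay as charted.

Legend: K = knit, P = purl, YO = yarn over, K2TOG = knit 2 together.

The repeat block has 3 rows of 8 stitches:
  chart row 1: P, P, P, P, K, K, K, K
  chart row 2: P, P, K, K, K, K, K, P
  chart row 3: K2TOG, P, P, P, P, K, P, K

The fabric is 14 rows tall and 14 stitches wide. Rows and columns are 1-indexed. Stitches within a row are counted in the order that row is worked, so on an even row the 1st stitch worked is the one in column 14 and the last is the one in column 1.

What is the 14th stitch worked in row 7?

Result:
K

Derivation:
For row 7: chart row = ((7-1) mod 3) + 1 = 1; this is a RS (odd) row.
Chart row 1 tiled across columns 1-14: P P P P K K K K P P P P K K
Right side: take the tiled row as-is (worked left to right from column 1).
The 14th stitch worked is K.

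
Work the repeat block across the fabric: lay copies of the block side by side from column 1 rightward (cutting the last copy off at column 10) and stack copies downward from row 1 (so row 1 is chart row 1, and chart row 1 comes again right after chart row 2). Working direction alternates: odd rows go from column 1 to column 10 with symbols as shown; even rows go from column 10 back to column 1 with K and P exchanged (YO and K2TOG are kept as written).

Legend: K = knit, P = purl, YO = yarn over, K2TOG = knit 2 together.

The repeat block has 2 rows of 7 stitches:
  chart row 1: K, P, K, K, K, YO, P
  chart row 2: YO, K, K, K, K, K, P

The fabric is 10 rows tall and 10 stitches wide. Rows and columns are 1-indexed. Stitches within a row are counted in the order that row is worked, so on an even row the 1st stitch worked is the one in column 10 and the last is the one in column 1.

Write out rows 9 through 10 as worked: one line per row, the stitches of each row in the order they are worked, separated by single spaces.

Row 9: chart row 1, RS - tile across columns 1-10 and work as-is.
Row 10: chart row 2, WS - tiled (columns 1-10): YO K K K K K P YO K K; work from column 10 back to 1 with K<->P swapped.

Rows as worked:
K P K K K YO P K P K
P P YO K P P P P P YO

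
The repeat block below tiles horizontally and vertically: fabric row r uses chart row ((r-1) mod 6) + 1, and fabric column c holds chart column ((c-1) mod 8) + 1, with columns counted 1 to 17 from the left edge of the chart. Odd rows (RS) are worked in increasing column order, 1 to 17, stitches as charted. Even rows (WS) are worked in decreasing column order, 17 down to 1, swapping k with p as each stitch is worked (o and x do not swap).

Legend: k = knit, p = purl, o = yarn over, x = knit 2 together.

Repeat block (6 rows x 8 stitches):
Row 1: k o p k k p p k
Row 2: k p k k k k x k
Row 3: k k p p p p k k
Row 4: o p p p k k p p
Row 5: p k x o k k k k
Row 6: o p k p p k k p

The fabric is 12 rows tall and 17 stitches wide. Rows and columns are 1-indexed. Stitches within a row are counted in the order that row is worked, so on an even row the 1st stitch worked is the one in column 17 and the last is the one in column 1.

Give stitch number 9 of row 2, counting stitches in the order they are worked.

Stitch:
p

Derivation:
Row 2 uses chart row ((2-1) mod 6)+1 = 2. Row 2 is even, so WS.
Chart row 2 tiled across columns 1-17: k p k k k k x k k p k k k k x k k
WS row: flip the tiled sequence (start at column 17) and apply k<->p; o and x stay.
Row 2 as worked: p p x p p p p k p p x p p p p k p
Counting 9 along the worked row gives p.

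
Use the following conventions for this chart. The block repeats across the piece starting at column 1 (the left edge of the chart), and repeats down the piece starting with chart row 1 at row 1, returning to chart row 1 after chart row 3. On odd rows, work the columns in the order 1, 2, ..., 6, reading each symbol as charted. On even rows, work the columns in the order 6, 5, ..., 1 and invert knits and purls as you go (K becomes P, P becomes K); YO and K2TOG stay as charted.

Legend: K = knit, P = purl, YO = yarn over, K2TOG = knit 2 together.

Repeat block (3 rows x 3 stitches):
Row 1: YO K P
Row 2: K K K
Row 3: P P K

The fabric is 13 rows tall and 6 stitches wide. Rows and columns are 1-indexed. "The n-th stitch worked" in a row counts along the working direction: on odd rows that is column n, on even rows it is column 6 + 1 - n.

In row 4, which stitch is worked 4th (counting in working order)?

Row 4 uses chart row ((4-1) mod 3)+1 = 1. Row 4 is even, so WS.
Chart row 1 tiled across columns 1-6: YO K P YO K P
WS row: flip the tiled sequence (start at column 6) and apply K<->P; YO and K2TOG stay.
Row 4 as worked: K P YO K P YO
Counting 4 along the worked row gives K.

Stitch:
K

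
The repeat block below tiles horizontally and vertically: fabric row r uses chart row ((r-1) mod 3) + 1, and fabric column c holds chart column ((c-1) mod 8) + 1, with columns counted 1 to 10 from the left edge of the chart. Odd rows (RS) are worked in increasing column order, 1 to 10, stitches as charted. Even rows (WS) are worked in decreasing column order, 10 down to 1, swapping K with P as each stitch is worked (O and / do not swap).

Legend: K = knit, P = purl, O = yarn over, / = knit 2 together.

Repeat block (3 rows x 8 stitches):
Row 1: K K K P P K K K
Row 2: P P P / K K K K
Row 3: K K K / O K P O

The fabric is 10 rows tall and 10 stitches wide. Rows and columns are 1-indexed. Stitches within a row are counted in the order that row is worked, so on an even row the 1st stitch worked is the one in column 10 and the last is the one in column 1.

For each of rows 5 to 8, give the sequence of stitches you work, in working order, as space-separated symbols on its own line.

Row 5: chart row 2, RS - tile across columns 1-10 and work as-is.
Row 6: chart row 3, WS - tiled (columns 1-10): K K K / O K P O K K; work from column 10 back to 1 with K<->P swapped.
Row 7: chart row 1, RS - tile across columns 1-10 and work as-is.
Row 8: chart row 2, WS - tiled (columns 1-10): P P P / K K K K P P; work from column 10 back to 1 with K<->P swapped.

Result:
P P P / K K K K P P
P P O K P O / P P P
K K K P P K K K K K
K K P P P P / K K K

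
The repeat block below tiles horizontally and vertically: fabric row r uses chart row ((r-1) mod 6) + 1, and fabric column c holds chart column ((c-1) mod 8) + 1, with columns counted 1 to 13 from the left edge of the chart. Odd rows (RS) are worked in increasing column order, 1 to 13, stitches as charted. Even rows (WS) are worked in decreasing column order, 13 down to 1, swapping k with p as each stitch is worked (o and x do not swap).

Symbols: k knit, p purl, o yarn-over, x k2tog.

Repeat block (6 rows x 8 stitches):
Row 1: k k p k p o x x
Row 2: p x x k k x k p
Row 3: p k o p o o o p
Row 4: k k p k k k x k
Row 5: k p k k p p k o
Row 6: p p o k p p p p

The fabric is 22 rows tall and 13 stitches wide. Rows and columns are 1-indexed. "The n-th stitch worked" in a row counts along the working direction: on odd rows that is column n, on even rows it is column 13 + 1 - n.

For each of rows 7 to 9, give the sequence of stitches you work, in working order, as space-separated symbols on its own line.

Row 7: chart row 1, RS - tile across columns 1-13 and work as-is.
Row 8: chart row 2, WS - tiled (columns 1-13): p x x k k x k p p x x k k; work from column 13 back to 1 with k<->p swapped.
Row 9: chart row 3, RS - tile across columns 1-13 and work as-is.

Rows as worked:
k k p k p o x x k k p k p
p p x x k k p x p p x x k
p k o p o o o p p k o p o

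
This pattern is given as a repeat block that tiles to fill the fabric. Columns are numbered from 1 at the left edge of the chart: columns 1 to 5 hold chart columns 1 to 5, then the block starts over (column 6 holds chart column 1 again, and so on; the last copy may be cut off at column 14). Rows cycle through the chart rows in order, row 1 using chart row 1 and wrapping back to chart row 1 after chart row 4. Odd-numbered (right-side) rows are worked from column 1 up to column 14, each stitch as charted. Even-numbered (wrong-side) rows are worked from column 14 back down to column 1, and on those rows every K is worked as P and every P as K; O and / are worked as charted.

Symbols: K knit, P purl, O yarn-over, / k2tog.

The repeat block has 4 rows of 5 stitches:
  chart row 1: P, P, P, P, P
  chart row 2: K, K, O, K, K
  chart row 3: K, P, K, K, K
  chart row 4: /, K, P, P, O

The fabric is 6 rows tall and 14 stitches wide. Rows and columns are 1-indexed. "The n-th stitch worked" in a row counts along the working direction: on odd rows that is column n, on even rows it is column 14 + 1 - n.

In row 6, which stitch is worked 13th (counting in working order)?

Row 6 uses chart row ((6-1) mod 4)+1 = 2. Row 6 is even, so WS.
Chart row 2 tiled across columns 1-14: K K O K K K K O K K K K O K
Wrong side: read the tiled row from column 14 down to 1 and exchange K with P (leave O, /).
Row 6 as worked: P O P P P P O P P P P O P P
The 13th stitch worked is P.

== STITCH ==
P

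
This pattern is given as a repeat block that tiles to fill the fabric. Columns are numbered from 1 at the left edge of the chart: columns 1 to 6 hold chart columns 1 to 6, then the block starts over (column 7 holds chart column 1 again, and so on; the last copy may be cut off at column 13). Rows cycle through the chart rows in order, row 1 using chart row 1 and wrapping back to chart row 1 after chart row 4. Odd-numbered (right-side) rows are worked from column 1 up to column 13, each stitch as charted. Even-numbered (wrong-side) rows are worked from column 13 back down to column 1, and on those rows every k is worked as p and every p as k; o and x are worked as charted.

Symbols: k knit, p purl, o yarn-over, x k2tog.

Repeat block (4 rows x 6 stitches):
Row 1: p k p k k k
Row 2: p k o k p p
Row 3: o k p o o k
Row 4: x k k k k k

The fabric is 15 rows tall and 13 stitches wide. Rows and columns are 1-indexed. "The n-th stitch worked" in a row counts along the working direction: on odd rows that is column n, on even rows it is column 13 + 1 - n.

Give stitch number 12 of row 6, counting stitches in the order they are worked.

== STITCH ==
p

Derivation:
Row 6: (6-1) mod 4 = 1, so use chart row 2. Even row -> WS.
Chart row 2 tiled across columns 1-13: p k o k p p p k o k p p p
WS row: flip the tiled sequence (start at column 13) and apply k<->p; o and x stay.
Row 6 as worked: k k k p o p k k k p o p k
Counting 12 along the worked row gives p.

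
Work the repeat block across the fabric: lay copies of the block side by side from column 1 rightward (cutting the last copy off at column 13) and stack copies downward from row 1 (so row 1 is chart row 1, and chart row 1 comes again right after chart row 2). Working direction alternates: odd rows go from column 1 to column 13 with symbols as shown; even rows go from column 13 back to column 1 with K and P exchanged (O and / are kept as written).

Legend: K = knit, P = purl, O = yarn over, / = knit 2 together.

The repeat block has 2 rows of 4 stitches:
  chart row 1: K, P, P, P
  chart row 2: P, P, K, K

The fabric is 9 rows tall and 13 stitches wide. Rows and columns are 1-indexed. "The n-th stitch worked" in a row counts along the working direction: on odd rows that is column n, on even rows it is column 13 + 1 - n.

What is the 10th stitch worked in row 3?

Stitch:
P

Derivation:
For row 3: chart row = ((3-1) mod 2) + 1 = 1; this is a RS (odd) row.
Chart row 1 tiled across columns 1-13: K P P P K P P P K P P P K
RS row: no reversal, no swap; stitch n worked = column n.
Stitch 10 in working order -> P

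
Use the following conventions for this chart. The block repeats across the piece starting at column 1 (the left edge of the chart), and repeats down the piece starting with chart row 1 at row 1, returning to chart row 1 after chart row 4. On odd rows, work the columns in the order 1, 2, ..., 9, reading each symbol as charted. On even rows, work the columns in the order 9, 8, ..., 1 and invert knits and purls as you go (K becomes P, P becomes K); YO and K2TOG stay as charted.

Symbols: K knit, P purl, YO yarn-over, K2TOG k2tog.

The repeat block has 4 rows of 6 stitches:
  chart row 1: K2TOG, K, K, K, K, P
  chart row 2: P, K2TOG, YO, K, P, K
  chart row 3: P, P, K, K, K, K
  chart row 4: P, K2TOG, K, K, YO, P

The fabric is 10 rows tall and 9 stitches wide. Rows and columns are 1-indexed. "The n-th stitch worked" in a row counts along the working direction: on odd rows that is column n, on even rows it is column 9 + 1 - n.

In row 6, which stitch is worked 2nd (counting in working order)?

For row 6: chart row = ((6-1) mod 4) + 1 = 2; this is a WS (even) row.
Chart row 2 tiled across columns 1-9: P K2TOG YO K P K P K2TOG YO
Wrong side: read the tiled row from column 9 down to 1 and exchange K with P (leave YO, K2TOG).
Row 6 as worked: YO K2TOG K P K P YO K2TOG K
Counting 2 along the worked row gives K2TOG.

Stitch:
K2TOG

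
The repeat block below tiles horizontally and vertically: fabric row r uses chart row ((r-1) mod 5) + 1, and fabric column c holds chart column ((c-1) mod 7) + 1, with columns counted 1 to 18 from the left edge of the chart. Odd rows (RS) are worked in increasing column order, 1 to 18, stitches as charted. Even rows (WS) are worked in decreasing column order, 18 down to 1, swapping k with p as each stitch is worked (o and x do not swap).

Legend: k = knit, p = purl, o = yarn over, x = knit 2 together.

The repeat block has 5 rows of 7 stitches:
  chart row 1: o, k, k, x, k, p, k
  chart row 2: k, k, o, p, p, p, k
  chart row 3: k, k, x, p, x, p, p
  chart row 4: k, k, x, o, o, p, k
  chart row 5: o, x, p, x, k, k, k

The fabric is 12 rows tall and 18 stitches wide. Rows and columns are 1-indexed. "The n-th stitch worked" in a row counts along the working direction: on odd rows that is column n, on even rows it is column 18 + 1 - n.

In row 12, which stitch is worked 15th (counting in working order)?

Row 12 uses chart row ((12-1) mod 5)+1 = 2. Row 12 is even, so WS.
Chart row 2 tiled across columns 1-18: k k o p p p k k k o p p p k k k o p
WS: work from column 18 back to column 1 (reverse the tiled row), swapping k<->p (o and x unchanged).
Row 12 as worked: k o p p p k k k o p p p k k k o p p
Counting 15 along the worked row gives k.

== STITCH ==
k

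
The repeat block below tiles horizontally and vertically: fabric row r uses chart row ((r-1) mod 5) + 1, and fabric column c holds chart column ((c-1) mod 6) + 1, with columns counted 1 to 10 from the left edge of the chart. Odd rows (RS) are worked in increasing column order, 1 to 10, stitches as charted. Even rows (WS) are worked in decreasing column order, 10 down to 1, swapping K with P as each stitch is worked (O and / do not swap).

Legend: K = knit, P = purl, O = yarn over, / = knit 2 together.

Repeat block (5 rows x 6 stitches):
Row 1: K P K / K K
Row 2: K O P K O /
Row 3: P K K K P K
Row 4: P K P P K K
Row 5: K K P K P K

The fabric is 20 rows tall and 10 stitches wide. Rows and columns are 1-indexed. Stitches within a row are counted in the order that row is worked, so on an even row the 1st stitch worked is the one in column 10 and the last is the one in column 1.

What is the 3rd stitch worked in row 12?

Result:
O

Derivation:
Row 12 uses chart row ((12-1) mod 5)+1 = 2. Row 12 is even, so WS.
Chart row 2 tiled across columns 1-10: K O P K O / K O P K
WS row: flip the tiled sequence (start at column 10) and apply K<->P; O and / stay.
Row 12 as worked: P K O P / O P K O P
The 3rd stitch worked is O.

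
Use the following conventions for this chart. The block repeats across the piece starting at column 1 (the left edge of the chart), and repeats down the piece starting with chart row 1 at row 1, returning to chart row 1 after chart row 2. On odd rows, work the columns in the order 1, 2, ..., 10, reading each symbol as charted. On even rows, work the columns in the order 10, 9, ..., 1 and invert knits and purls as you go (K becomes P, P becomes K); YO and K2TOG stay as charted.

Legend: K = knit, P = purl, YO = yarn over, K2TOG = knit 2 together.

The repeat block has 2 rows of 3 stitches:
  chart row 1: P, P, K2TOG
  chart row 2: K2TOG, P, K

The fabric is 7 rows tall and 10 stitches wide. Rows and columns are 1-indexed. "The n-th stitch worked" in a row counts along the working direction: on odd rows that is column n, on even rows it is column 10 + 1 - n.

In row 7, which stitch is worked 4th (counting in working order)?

For row 7: chart row = ((7-1) mod 2) + 1 = 1; this is a RS (odd) row.
Chart row 1 tiled across columns 1-10: P P K2TOG P P K2TOG P P K2TOG P
RS: work column 1 to column 10, symbols as charted — the tiled row is the row as worked.
Counting 4 along the worked row gives P.

== STITCH ==
P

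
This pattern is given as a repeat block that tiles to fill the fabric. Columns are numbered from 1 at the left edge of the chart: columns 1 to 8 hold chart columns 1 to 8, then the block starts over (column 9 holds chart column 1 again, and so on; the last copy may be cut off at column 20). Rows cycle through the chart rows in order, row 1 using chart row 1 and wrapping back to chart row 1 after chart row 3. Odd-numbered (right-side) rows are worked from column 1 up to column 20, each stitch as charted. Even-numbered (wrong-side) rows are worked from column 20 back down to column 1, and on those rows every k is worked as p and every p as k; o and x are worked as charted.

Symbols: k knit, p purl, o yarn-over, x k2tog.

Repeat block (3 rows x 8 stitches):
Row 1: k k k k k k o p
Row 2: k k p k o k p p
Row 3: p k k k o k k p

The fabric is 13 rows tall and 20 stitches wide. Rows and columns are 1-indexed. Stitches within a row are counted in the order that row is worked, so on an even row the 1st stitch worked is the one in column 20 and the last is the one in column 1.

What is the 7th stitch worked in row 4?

Result:
p

Derivation:
For row 4: chart row = ((4-1) mod 3) + 1 = 1; this is a WS (even) row.
Chart row 1 tiled across columns 1-20: k k k k k k o p k k k k k k o p k k k k
WS: work from column 20 back to column 1 (reverse the tiled row), swapping k<->p (o and x unchanged).
Row 4 as worked: p p p p k o p p p p p p k o p p p p p p
Stitch 7 in working order -> p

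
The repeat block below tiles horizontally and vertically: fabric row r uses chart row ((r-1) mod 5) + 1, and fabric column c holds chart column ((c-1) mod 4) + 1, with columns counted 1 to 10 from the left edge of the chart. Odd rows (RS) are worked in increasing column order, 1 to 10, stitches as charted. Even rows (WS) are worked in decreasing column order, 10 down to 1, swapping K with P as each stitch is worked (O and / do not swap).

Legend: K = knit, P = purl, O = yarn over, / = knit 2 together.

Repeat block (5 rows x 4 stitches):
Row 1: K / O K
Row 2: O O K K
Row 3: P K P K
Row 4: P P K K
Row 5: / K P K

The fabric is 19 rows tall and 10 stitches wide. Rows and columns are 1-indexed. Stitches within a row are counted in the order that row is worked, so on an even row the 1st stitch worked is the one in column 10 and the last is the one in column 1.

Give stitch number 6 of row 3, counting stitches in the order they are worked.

Row 3 uses chart row ((3-1) mod 5)+1 = 3. Row 3 is odd, so RS.
Chart row 3 tiled across columns 1-10: P K P K P K P K P K
RS row: no reversal, no swap; stitch n worked = column n.
Counting 6 along the worked row gives K.

Result:
K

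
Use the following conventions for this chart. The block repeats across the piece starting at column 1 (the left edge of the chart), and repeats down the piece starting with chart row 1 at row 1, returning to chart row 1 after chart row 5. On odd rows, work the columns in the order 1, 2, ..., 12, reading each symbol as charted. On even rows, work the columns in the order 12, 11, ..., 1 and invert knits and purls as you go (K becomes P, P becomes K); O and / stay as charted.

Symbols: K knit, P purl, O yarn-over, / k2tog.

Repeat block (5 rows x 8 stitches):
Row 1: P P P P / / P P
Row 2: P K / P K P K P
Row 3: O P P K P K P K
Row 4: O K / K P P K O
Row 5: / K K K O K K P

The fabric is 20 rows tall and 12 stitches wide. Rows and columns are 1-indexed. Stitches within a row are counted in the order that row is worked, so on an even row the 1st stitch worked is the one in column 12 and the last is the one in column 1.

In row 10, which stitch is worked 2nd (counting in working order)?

Stitch:
P

Derivation:
For row 10: chart row = ((10-1) mod 5) + 1 = 5; this is a WS (even) row.
Chart row 5 tiled across columns 1-12: / K K K O K K P / K K K
WS row: flip the tiled sequence (start at column 12) and apply K<->P; O and / stay.
Row 10 as worked: P P P / K P P O P P P /
The 2nd stitch worked is P.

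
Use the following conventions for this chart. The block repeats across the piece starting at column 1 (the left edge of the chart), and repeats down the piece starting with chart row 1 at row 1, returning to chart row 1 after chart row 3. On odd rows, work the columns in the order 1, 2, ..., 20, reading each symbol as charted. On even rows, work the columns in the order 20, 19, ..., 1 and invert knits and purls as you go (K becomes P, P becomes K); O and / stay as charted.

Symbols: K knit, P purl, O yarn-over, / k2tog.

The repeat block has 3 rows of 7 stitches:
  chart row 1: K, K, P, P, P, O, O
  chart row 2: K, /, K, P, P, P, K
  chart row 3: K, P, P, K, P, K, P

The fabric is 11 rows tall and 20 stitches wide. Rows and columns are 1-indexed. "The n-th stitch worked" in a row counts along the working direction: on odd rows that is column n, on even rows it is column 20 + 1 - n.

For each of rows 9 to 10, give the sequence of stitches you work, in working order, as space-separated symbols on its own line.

== ROWS AS WORKED ==
K P P K P K P K P P K P K P K P P K P K
O K K K P P O O K K K P P O O K K K P P

Derivation:
Row 9: chart row 3, RS - tile across columns 1-20 and work as-is.
Row 10: chart row 1, WS - tiled (columns 1-20): K K P P P O O K K P P P O O K K P P P O; work from column 20 back to 1 with K<->P swapped.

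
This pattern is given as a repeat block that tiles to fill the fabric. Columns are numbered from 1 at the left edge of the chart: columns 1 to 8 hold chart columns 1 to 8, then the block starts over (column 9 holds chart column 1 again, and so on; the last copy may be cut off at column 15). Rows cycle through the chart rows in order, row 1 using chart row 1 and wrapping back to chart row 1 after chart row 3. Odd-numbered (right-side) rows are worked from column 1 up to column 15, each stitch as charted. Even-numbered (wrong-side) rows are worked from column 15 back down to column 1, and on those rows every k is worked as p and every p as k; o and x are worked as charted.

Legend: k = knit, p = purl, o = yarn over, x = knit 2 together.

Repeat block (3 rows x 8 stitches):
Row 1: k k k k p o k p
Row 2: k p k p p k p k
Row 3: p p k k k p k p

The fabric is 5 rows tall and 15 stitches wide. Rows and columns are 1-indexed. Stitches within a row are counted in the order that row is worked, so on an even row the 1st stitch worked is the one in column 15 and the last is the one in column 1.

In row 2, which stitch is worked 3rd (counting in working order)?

Row 2: (2-1) mod 3 = 1, so use chart row 2. Even row -> WS.
Chart row 2 tiled across columns 1-15: k p k p p k p k k p k p p k p
WS: work from column 15 back to column 1 (reverse the tiled row), swapping k<->p (o and x unchanged).
Row 2 as worked: k p k k p k p p k p k k p k p
Counting 3 along the worked row gives k.

== STITCH ==
k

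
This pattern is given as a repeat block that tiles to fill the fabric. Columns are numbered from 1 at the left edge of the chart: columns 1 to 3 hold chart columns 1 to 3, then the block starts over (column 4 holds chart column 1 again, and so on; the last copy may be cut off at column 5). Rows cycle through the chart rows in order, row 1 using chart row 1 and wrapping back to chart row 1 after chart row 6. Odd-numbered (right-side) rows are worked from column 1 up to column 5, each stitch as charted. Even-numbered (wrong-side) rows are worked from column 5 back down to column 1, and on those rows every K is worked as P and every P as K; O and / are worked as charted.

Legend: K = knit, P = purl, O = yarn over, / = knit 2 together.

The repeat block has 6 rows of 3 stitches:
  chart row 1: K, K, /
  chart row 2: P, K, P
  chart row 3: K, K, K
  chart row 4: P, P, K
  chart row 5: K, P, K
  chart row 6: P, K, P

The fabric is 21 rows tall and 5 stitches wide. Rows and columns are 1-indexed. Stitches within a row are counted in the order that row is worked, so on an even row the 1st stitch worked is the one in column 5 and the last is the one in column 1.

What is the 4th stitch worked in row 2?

== STITCH ==
P

Derivation:
Row 2 uses chart row ((2-1) mod 6)+1 = 2. Row 2 is even, so WS.
Chart row 2 tiled across columns 1-5: P K P P K
WS row: flip the tiled sequence (start at column 5) and apply K<->P; O and / stay.
Row 2 as worked: P K K P K
Stitch 4 in working order -> P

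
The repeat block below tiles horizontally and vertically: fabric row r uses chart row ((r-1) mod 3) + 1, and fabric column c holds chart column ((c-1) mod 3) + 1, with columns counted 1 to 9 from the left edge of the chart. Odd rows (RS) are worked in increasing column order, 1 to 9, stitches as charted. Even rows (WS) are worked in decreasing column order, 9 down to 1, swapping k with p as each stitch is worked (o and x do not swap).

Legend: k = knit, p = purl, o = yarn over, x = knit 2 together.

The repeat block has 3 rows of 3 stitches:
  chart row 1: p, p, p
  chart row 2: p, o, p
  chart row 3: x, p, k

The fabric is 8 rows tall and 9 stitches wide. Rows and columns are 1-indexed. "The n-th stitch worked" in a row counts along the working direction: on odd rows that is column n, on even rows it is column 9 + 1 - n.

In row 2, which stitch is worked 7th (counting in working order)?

== STITCH ==
k

Derivation:
Row 2 uses chart row ((2-1) mod 3)+1 = 2. Row 2 is even, so WS.
Chart row 2 tiled across columns 1-9: p o p p o p p o p
WS: work from column 9 back to column 1 (reverse the tiled row), swapping k<->p (o and x unchanged).
Row 2 as worked: k o k k o k k o k
Stitch 7 in working order -> k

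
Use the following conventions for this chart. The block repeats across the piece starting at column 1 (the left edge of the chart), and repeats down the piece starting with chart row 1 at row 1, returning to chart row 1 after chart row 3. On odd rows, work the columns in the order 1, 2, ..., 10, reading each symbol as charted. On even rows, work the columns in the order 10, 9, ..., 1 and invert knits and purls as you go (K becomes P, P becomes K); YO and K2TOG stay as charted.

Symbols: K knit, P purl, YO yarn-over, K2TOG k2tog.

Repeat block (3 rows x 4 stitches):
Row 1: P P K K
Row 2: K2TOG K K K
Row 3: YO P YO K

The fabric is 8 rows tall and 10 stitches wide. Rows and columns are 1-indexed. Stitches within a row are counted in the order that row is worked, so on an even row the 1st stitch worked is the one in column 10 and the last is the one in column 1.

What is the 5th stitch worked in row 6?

Row 6: (6-1) mod 3 = 2, so use chart row 3. Even row -> WS.
Chart row 3 tiled across columns 1-10: YO P YO K YO P YO K YO P
WS: work from column 10 back to column 1 (reverse the tiled row), swapping K<->P (YO and K2TOG unchanged).
Row 6 as worked: K YO P YO K YO P YO K YO
Stitch 5 in working order -> K

Result:
K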